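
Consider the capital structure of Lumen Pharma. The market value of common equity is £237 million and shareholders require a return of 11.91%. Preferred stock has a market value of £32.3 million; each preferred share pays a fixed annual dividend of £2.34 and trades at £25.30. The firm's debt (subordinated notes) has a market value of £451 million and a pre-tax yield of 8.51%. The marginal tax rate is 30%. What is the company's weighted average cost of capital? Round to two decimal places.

Cost of preferred: Rp = 2.34 / 25.3 = 9.2490%.
Total capital V = 237 + 32.3 + 451 = 720.3.
Equity: weight = 237/720.3 = 0.3290; cost = 11.91%.
Preferred: weight = 32.3/720.3 = 0.0448; cost = 9.249%.
Subordinated notes: weight = 451/720.3 = 0.6261; after-tax cost = 8.51% × (1 − 30%) = 5.9570%.
WACC = 0.3290 × 11.9100% + 0.0448 × 9.2490% + 0.6261 × 5.9570% = 8.0633%.

8.06%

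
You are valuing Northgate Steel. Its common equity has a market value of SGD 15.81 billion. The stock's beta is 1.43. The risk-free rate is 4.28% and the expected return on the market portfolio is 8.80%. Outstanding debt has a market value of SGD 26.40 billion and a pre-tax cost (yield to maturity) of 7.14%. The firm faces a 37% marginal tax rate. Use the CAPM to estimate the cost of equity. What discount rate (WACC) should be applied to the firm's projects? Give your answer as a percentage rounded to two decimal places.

Market risk premium = 8.8% − 4.28% = 4.52%.
Cost of equity via CAPM: Re = 4.28% + 1.43 × 4.52% = 10.7436%.
Total capital V = 15.81 + 26.4 = 42.21.
Equity: weight = 15.81/42.21 = 0.3746; cost = 10.7436%.
Debt: weight = 26.4/42.21 = 0.6254; after-tax cost = 7.14% × (1 − 37%) = 4.4982%.
WACC = 0.3746 × 10.7436% + 0.6254 × 4.4982% = 6.8375%.

6.84%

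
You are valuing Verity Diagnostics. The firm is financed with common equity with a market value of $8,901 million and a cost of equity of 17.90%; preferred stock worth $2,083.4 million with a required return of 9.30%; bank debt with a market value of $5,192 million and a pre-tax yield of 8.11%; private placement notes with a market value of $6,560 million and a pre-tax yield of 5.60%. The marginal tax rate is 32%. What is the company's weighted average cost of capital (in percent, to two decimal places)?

10.22%

Total capital V = 8901 + 2083.4 + 5192 + 6560 = 22736.4.
Equity: weight = 8901/22736.4 = 0.3915; cost = 17.9%.
Preferred: weight = 2083.4/22736.4 = 0.0916; cost = 9.3%.
Bank debt: weight = 5192/22736.4 = 0.2284; after-tax cost = 8.11% × (1 − 32%) = 5.5148%.
Private placement notes: weight = 6560/22736.4 = 0.2885; after-tax cost = 5.6% × (1 − 32%) = 3.8080%.
WACC = 0.3915 × 17.9000% + 0.0916 × 9.3000% + 0.2284 × 5.5148% + 0.2885 × 3.8080% = 10.2178%.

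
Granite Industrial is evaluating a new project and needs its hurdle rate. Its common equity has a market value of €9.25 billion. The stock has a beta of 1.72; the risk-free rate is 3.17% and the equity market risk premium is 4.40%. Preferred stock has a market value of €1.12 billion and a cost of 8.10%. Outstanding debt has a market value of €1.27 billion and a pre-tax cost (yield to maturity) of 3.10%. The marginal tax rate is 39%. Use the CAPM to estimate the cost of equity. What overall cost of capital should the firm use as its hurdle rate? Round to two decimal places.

Cost of equity via CAPM: Re = 3.17% + 1.72 × 4.4% = 10.7380%.
Total capital V = 9.25 + 1.12 + 1.27 = 11.64.
Equity: weight = 9.25/11.64 = 0.7947; cost = 10.738%.
Preferred: weight = 1.12/11.64 = 0.0962; cost = 8.1%.
Debt: weight = 1.27/11.64 = 0.1091; after-tax cost = 3.1% × (1 − 39%) = 1.8910%.
WACC = 0.7947 × 10.7380% + 0.0962 × 8.1000% + 0.1091 × 1.8910% = 9.5189%.

9.52%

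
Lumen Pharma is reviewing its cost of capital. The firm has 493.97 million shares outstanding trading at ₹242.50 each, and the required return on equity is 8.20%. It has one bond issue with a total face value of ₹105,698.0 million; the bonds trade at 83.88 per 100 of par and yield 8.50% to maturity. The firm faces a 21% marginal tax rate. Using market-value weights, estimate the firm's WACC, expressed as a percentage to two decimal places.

Market value of equity E = 242.5 × 493.97m = 119787.725m. Market value of debt D = 105698m × 83.88/100 = 88659.4824m.
Total capital V = 119787.725 + 88659.4824 = 208447.2074.
Equity: weight = 119787.725/208447.2074 = 0.5747; cost = 8.2%.
Bonds outstanding: weight = 88659.4824/208447.2074 = 0.4253; after-tax cost = 8.5% × (1 − 21%) = 6.7150%.
WACC = 0.5747 × 8.2000% + 0.4253 × 6.7150% = 7.5684%.

7.57%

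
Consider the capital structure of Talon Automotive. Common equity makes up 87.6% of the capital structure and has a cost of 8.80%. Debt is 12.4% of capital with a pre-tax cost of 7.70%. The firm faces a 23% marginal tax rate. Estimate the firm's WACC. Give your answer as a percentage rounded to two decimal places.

After-tax cost of debt = 7.7% × (1 − 23%) = 5.9290%.
WACC = 0.876 × 8.8000% + 0.124 × 5.9290% = 8.4440%.

8.44%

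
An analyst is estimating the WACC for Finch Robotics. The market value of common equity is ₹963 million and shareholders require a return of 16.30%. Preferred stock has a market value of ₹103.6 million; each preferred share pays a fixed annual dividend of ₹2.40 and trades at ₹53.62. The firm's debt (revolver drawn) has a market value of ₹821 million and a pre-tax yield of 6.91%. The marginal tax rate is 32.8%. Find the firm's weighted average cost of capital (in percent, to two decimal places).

Cost of preferred: Rp = 2.4 / 53.62 = 4.4759%.
Total capital V = 963 + 103.6 + 821 = 1887.6.
Equity: weight = 963/1887.6 = 0.5102; cost = 16.3%.
Preferred: weight = 103.6/1887.6 = 0.0549; cost = 4.4759%.
Revolver drawn: weight = 821/1887.6 = 0.4349; after-tax cost = 6.91% × (1 − 32.8%) = 4.6435%.
WACC = 0.5102 × 16.3000% + 0.0549 × 4.4759% + 0.4349 × 4.6435% = 10.5811%.

10.58%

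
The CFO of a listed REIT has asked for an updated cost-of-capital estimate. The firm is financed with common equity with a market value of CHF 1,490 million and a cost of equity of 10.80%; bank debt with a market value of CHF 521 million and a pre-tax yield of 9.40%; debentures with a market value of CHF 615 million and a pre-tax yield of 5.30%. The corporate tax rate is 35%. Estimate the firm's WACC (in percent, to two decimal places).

Total capital V = 1490 + 521 + 615 = 2626.
Equity: weight = 1490/2626 = 0.5674; cost = 10.8%.
Bank debt: weight = 521/2626 = 0.1984; after-tax cost = 9.4% × (1 − 35%) = 6.1100%.
Debentures: weight = 615/2626 = 0.2342; after-tax cost = 5.3% × (1 − 35%) = 3.4450%.
WACC = 0.5674 × 10.8000% + 0.1984 × 6.1100% + 0.2342 × 3.4450% = 8.1470%.

8.15%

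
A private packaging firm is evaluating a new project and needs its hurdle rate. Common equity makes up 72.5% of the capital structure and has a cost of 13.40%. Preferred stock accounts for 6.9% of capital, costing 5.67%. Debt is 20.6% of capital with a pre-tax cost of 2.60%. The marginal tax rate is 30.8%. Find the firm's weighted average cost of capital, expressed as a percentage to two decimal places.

After-tax cost of debt = 2.6% × (1 − 30.8%) = 1.7992%.
WACC = 0.725 × 13.4000% + 0.069 × 5.6700% + 0.206 × 1.7992% = 10.4769%.

10.48%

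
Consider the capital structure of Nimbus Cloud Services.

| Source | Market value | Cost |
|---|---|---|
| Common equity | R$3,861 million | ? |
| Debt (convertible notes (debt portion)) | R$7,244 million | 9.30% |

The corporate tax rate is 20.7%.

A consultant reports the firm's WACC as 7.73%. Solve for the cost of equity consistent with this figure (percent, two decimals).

Total capital V = 3861 + 7244 = 11105.
Equity weight = 3861/11105 = 0.3477.
Convertible notes (debt portion) weight = 7244/11105 = 0.6523.
Debt contribution = 0.6523 × 9.3% × (1 − 20.7%) = 4.8108%.
Required equity contribution = 7.73% − 4.8108% = 2.9192%.
Re = 2.9192% / 0.3477 = 8.3962%.

8.40%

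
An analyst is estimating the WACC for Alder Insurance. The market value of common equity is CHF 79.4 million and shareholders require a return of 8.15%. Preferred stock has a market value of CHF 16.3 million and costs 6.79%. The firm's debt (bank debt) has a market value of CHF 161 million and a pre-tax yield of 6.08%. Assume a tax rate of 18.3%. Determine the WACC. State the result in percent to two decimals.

6.07%

Total capital V = 79.4 + 16.3 + 161 = 256.7.
Equity: weight = 79.4/256.7 = 0.3093; cost = 8.15%.
Preferred: weight = 16.3/256.7 = 0.0635; cost = 6.79%.
Bank debt: weight = 161/256.7 = 0.6272; after-tax cost = 6.08% × (1 − 18.3%) = 4.9674%.
WACC = 0.3093 × 8.1500% + 0.0635 × 6.7900% + 0.6272 × 4.9674% = 6.0675%.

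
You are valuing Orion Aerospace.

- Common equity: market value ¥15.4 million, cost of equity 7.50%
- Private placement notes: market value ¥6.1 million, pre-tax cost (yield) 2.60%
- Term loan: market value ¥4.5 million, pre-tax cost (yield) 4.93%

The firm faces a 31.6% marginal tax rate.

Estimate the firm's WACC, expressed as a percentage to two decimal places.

Total capital V = 15.4 + 6.1 + 4.5 = 26.
Equity: weight = 15.4/26 = 0.5923; cost = 7.5%.
Private placement notes: weight = 6.1/26 = 0.2346; after-tax cost = 2.6% × (1 − 31.6%) = 1.7784%.
Term loan: weight = 4.5/26 = 0.1731; after-tax cost = 4.93% × (1 − 31.6%) = 3.3721%.
WACC = 0.5923 × 7.5000% + 0.2346 × 1.7784% + 0.1731 × 3.3721% = 5.4432%.

5.44%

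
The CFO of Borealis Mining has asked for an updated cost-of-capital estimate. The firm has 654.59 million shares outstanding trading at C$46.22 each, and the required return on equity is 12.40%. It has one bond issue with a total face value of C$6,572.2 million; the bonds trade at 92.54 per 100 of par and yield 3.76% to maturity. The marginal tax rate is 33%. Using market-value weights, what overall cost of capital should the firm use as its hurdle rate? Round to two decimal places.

Market value of equity E = 46.22 × 654.59m = 30255.1498m. Market value of debt D = 6572.2m × 92.54/100 = 6081.91388m.
Total capital V = 30255.1498 + 6081.91388 = 36337.06368.
Equity: weight = 30255.1498/36337.06368 = 0.8326; cost = 12.4%.
Bonds outstanding: weight = 6081.91388/36337.06368 = 0.1674; after-tax cost = 3.76% × (1 − 33%) = 2.5192%.
WACC = 0.8326 × 12.4000% + 0.1674 × 2.5192% = 10.7462%.

10.75%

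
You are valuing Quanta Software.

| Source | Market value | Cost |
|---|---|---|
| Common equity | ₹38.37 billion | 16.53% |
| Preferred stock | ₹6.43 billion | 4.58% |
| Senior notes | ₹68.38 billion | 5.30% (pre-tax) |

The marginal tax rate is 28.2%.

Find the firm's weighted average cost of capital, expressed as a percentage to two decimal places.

8.16%

Total capital V = 38.37 + 6.43 + 68.38 = 113.18.
Equity: weight = 38.37/113.18 = 0.3390; cost = 16.53%.
Preferred: weight = 6.43/113.18 = 0.0568; cost = 4.58%.
Senior notes: weight = 68.38/113.18 = 0.6042; after-tax cost = 5.3% × (1 − 28.2%) = 3.8054%.
WACC = 0.3390 × 16.5300% + 0.0568 × 4.5800% + 0.6042 × 3.8054% = 8.1633%.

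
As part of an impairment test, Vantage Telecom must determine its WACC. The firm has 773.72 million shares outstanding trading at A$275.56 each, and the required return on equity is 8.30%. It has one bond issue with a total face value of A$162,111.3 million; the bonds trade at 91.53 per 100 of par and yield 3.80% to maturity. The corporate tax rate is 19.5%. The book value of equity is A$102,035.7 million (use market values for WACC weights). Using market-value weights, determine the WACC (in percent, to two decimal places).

Market value of equity E = 275.56 × 773.72m = 213206.2832m. Market value of debt D = 162111.3m × 91.53/100 = 148380.47289m.
Total capital V = 213206.2832 + 148380.47289 = 361586.75609.
Equity: weight = 213206.2832/361586.75609 = 0.5896; cost = 8.3%.
Bonds outstanding: weight = 148380.47289/361586.75609 = 0.4104; after-tax cost = 3.8% × (1 − 19.5%) = 3.0590%.
WACC = 0.5896 × 8.3000% + 0.4104 × 3.0590% = 6.1493%.

6.15%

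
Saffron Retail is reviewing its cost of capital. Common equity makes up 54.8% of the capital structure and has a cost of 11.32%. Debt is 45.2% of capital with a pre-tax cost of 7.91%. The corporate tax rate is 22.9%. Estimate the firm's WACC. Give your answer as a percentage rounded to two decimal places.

8.96%

After-tax cost of debt = 7.91% × (1 − 22.9%) = 6.0986%.
WACC = 0.548 × 11.3200% + 0.452 × 6.0986% = 8.9599%.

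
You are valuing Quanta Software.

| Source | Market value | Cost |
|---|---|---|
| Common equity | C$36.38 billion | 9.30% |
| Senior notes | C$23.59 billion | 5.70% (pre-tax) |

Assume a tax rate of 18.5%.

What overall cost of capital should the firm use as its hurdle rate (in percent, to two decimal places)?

Total capital V = 36.38 + 23.59 = 59.97.
Equity: weight = 36.38/59.97 = 0.6066; cost = 9.3%.
Senior notes: weight = 23.59/59.97 = 0.3934; after-tax cost = 5.7% × (1 − 18.5%) = 4.6455%.
WACC = 0.6066 × 9.3000% + 0.3934 × 4.6455% = 7.4691%.

7.47%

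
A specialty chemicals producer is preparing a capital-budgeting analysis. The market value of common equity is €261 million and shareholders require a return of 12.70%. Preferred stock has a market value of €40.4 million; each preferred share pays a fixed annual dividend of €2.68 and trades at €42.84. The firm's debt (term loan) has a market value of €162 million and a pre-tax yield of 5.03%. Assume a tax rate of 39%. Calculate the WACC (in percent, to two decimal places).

8.77%

Cost of preferred: Rp = 2.68 / 42.84 = 6.2558%.
Total capital V = 261 + 40.4 + 162 = 463.4.
Equity: weight = 261/463.4 = 0.5632; cost = 12.7%.
Preferred: weight = 40.4/463.4 = 0.0872; cost = 6.2558%.
Term loan: weight = 162/463.4 = 0.3496; after-tax cost = 5.03% × (1 − 39%) = 3.0683%.
WACC = 0.5632 × 12.7000% + 0.0872 × 6.2558% + 0.3496 × 3.0683% = 8.7710%.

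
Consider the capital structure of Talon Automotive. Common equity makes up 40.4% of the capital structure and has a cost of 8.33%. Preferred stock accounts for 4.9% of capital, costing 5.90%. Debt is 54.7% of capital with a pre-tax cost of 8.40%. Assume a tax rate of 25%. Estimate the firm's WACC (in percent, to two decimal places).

7.10%

After-tax cost of debt = 8.4% × (1 − 25%) = 6.3000%.
WACC = 0.404 × 8.3300% + 0.049 × 5.9000% + 0.547 × 6.3000% = 7.1005%.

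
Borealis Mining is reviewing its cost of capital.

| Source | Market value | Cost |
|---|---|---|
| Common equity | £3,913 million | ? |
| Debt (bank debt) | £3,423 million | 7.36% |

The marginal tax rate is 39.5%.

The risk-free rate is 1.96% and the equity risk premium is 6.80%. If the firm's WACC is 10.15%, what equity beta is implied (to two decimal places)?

1.94

Total capital V = 3913 + 3423 = 7336.
Equity weight = 3913/7336 = 0.5334.
Bank debt weight = 3423/7336 = 0.4666.
Debt contribution = 0.4666 × 7.36% × (1 − 39.5%) = 2.0777%.
Required equity contribution = 10.15% − 2.0777% = 8.0723%  ⇒  Re = 15.1338%.
CAPM: 15.1338% = 1.96% + β × 6.8%  ⇒  β = 1.9373.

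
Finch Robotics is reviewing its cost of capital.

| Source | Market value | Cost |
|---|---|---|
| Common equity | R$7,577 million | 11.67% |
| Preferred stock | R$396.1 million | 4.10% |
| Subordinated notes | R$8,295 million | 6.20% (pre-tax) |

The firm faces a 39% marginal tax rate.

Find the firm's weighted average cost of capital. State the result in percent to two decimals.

Total capital V = 7577 + 396.1 + 8295 = 16268.1.
Equity: weight = 7577/16268.1 = 0.4658; cost = 11.67%.
Preferred: weight = 396.1/16268.1 = 0.0243; cost = 4.1%.
Subordinated notes: weight = 8295/16268.1 = 0.5099; after-tax cost = 6.2% × (1 − 39%) = 3.7820%.
WACC = 0.4658 × 11.6700% + 0.0243 × 4.1000% + 0.5099 × 3.7820% = 7.4636%.

7.46%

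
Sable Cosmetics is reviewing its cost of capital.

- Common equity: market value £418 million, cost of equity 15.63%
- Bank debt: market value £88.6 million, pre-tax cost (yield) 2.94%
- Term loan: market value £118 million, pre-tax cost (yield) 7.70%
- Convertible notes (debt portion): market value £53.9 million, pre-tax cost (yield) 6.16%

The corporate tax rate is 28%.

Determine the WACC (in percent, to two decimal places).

Total capital V = 418 + 88.6 + 118 + 53.9 = 678.5.
Equity: weight = 418/678.5 = 0.6161; cost = 15.63%.
Bank debt: weight = 88.6/678.5 = 0.1306; after-tax cost = 2.94% × (1 − 28%) = 2.1168%.
Term loan: weight = 118/678.5 = 0.1739; after-tax cost = 7.7% × (1 − 28%) = 5.5440%.
Convertible notes (debt portion): weight = 53.9/678.5 = 0.0794; after-tax cost = 6.16% × (1 − 28%) = 4.4352%.
WACC = 0.6161 × 15.6300% + 0.1306 × 2.1168% + 0.1739 × 5.5440% + 0.0794 × 4.4352% = 11.2220%.

11.22%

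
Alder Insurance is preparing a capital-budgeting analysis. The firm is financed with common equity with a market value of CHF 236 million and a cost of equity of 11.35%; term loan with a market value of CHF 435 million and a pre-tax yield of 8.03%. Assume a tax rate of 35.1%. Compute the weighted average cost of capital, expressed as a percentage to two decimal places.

Total capital V = 236 + 435 = 671.
Equity: weight = 236/671 = 0.3517; cost = 11.35%.
Term loan: weight = 435/671 = 0.6483; after-tax cost = 8.03% × (1 − 35.1%) = 5.2115%.
WACC = 0.3517 × 11.3500% + 0.6483 × 5.2115% = 7.3705%.

7.37%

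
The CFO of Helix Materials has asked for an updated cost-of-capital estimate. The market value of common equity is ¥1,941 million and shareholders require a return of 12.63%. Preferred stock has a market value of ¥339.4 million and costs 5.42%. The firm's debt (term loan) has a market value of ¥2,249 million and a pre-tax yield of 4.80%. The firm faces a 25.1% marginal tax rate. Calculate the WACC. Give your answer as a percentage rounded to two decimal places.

7.60%

Total capital V = 1941 + 339.4 + 2249 = 4529.4.
Equity: weight = 1941/4529.4 = 0.4285; cost = 12.63%.
Preferred: weight = 339.4/4529.4 = 0.0749; cost = 5.42%.
Term loan: weight = 2249/4529.4 = 0.4965; after-tax cost = 4.8% × (1 − 25.1%) = 3.5952%.
WACC = 0.4285 × 12.6300% + 0.0749 × 5.4200% + 0.4965 × 3.5952% = 7.6037%.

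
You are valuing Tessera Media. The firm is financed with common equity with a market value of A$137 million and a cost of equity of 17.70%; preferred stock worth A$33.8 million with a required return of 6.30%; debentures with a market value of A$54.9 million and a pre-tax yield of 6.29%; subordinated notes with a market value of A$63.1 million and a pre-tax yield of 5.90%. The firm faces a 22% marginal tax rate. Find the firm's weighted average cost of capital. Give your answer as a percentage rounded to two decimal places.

Total capital V = 137 + 33.8 + 54.9 + 63.1 = 288.8.
Equity: weight = 137/288.8 = 0.4744; cost = 17.7%.
Preferred: weight = 33.8/288.8 = 0.1170; cost = 6.3%.
Debentures: weight = 54.9/288.8 = 0.1901; after-tax cost = 6.29% × (1 − 22%) = 4.9062%.
Subordinated notes: weight = 63.1/288.8 = 0.2185; after-tax cost = 5.9% × (1 − 22%) = 4.6020%.
WACC = 0.4744 × 17.7000% + 0.1170 × 6.3000% + 0.1901 × 4.9062% + 0.2185 × 4.6020% = 11.0719%.

11.07%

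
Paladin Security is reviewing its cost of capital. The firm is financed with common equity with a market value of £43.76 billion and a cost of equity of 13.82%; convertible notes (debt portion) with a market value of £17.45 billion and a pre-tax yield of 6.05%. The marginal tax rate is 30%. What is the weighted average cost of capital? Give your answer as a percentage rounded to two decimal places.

Total capital V = 43.76 + 17.45 = 61.21.
Equity: weight = 43.76/61.21 = 0.7149; cost = 13.82%.
Convertible notes (debt portion): weight = 17.45/61.21 = 0.2851; after-tax cost = 6.05% × (1 − 30%) = 4.2350%.
WACC = 0.7149 × 13.8200% + 0.2851 × 4.2350% = 11.0875%.

11.09%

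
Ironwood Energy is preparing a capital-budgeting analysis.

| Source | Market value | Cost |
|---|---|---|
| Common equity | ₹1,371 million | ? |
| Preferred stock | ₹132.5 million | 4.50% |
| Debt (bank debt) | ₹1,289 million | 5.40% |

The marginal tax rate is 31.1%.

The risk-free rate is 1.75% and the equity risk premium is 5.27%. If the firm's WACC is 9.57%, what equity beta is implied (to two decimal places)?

Total capital V = 1371 + 132.5 + 1289 = 2792.5.
Equity weight = 1371/2792.5 = 0.4910.
Preferred weight = 132.5/2792.5 = 0.0474.
Bank debt weight = 1289/2792.5 = 0.4616.
Debt contribution = 0.4616 × 5.4% × (1 − 31.1%) = 1.7174%.
Preferred contribution = 0.0474 × 4.5% = 0.2135%.
Required equity contribution = 9.57% − 1.9309% = 7.6391%  ⇒  Re = 15.5595%.
CAPM: 15.5595% = 1.75% + β × 5.27%  ⇒  β = 2.6204.

2.62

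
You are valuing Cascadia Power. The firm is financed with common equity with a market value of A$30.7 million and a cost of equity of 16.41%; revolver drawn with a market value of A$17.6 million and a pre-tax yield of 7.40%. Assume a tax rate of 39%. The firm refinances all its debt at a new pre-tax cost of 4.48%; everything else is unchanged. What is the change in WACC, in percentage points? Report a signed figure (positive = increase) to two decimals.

-0.65 pp

Current WACC:
Total capital V = 30.7 + 17.6 = 48.3.
Equity: weight = 30.7/48.3 = 0.6356; cost = 16.41%.
Revolver drawn: weight = 17.6/48.3 = 0.3644; after-tax cost = 7.4% × (1 − 39%) = 4.5140%.
WACC = 0.6356 × 16.4100% + 0.3644 × 4.5140% = 12.0752%.
After the change:
Total capital V = 30.7 + 17.6 = 48.3.
Equity: weight = 30.7/48.3 = 0.6356; cost = 16.41%.
Revolver drawn: weight = 17.6/48.3 = 0.3644; after-tax cost = 4.48% × (1 − 39%) = 2.7328%.
WACC = 0.6356 × 16.4100% + 0.3644 × 2.7328% = 11.4262%.
Change in WACC = 11.4262% − 12.0752% = -0.6491 pp.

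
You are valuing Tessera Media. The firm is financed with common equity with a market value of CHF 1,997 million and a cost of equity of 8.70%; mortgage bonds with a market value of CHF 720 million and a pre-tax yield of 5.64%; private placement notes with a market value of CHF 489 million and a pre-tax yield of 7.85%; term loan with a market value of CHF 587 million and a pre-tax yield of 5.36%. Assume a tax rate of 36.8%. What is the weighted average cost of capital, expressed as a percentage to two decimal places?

6.42%

Total capital V = 1997 + 720 + 489 + 587 = 3793.
Equity: weight = 1997/3793 = 0.5265; cost = 8.7%.
Mortgage bonds: weight = 720/3793 = 0.1898; after-tax cost = 5.64% × (1 − 36.8%) = 3.5645%.
Private placement notes: weight = 489/3793 = 0.1289; after-tax cost = 7.85% × (1 − 36.8%) = 4.9612%.
Term loan: weight = 587/3793 = 0.1548; after-tax cost = 5.36% × (1 − 36.8%) = 3.3875%.
WACC = 0.5265 × 8.7000% + 0.1898 × 3.5645% + 0.1289 × 4.9612% + 0.1548 × 3.3875% = 6.4210%.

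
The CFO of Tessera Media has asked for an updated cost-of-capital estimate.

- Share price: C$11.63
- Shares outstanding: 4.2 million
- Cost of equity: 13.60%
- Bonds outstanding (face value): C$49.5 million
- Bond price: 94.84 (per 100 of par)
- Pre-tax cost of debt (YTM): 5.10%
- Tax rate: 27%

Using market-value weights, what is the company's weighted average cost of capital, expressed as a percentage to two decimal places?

Market value of equity E = 11.63 × 4.2m = 48.846m. Market value of debt D = 49.5m × 94.84/100 = 46.9458m.
Total capital V = 48.846 + 46.9458 = 95.7918.
Equity: weight = 48.846/95.7918 = 0.5099; cost = 13.6%.
Bonds outstanding: weight = 46.9458/95.7918 = 0.4901; after-tax cost = 5.1% × (1 − 27%) = 3.7230%.
WACC = 0.5099 × 13.6000% + 0.4901 × 3.7230% = 8.7595%.

8.76%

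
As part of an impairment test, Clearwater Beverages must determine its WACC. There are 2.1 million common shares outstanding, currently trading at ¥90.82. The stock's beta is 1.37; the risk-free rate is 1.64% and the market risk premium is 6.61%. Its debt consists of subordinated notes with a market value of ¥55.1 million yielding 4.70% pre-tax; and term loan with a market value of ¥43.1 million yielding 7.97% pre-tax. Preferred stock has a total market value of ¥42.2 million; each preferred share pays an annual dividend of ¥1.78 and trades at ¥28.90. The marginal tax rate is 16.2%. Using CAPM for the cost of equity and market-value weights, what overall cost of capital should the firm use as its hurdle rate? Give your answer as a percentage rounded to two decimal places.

8.47%

Cost of equity via CAPM: Re = 1.64% + 1.37 × 6.61% = 10.6957%.
Cost of preferred: Rp = 1.78 / 28.9 = 6.1592%.
Market value of equity E = 90.82 × 2.1m = 190.722m.
Total capital V = 190.722 + 42.2 + 55.1 + 43.1 = 331.122.
Equity: weight = 190.722/331.122 = 0.5760; cost = 10.6957%.
Preferred: weight = 42.2/331.122 = 0.1274; cost = 6.1592%.
Subordinated notes: weight = 55.1/331.122 = 0.1664; after-tax cost = 4.7% × (1 − 16.2%) = 3.9386%.
Term loan: weight = 43.1/331.122 = 0.1302; after-tax cost = 7.97% × (1 − 16.2%) = 6.6789%.
WACC = 0.5760 × 10.6957% + 0.1274 × 6.1592% + 0.1664 × 3.9386% + 0.1302 × 6.6789% = 8.4703%.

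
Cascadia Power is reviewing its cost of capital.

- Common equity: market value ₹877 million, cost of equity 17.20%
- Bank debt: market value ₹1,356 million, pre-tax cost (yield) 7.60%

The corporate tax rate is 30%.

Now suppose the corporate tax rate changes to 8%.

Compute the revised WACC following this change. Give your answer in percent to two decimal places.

After the change:
Total capital V = 877 + 1356 = 2233.
Equity: weight = 877/2233 = 0.3927; cost = 17.2%.
Bank debt: weight = 1356/2233 = 0.6073; after-tax cost = 7.6% × (1 − 8%) = 6.9920%.
WACC = 0.3927 × 17.2000% + 0.6073 × 6.9920% = 11.0011%.

11.00%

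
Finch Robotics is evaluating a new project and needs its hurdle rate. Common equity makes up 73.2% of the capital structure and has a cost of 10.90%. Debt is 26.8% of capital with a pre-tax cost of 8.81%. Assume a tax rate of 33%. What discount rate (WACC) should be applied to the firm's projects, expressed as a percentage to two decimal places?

9.56%

After-tax cost of debt = 8.81% × (1 − 33%) = 5.9027%.
WACC = 0.732 × 10.9000% + 0.268 × 5.9027% = 9.5607%.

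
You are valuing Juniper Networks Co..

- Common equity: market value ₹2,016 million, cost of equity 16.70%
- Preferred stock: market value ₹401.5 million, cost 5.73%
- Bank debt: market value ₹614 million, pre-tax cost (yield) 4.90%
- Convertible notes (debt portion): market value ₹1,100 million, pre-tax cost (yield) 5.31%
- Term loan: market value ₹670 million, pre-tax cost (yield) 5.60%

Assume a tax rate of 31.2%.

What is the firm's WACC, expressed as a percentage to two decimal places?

9.30%

Total capital V = 2016 + 401.5 + 614 + 1100 + 670 = 4801.5.
Equity: weight = 2016/4801.5 = 0.4199; cost = 16.7%.
Preferred: weight = 401.5/4801.5 = 0.0836; cost = 5.73%.
Bank debt: weight = 614/4801.5 = 0.1279; after-tax cost = 4.9% × (1 − 31.2%) = 3.3712%.
Convertible notes (debt portion): weight = 1100/4801.5 = 0.2291; after-tax cost = 5.31% × (1 − 31.2%) = 3.6533%.
Term loan: weight = 670/4801.5 = 0.1395; after-tax cost = 5.6% × (1 − 31.2%) = 3.8528%.
WACC = 0.4199 × 16.7000% + 0.0836 × 5.7300% + 0.1279 × 3.3712% + 0.2291 × 3.6533% + 0.1395 × 3.8528% = 9.2966%.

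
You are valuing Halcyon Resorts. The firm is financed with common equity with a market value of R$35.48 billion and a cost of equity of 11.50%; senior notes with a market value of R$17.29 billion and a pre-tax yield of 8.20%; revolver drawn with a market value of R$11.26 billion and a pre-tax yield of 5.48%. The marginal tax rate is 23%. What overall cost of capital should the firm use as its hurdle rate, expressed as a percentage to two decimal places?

8.82%

Total capital V = 35.48 + 17.29 + 11.26 = 64.03.
Equity: weight = 35.48/64.03 = 0.5541; cost = 11.5%.
Senior notes: weight = 17.29/64.03 = 0.2700; after-tax cost = 8.2% × (1 − 23%) = 6.3140%.
Revolver drawn: weight = 11.26/64.03 = 0.1759; after-tax cost = 5.48% × (1 − 23%) = 4.2196%.
WACC = 0.5541 × 11.5000% + 0.2700 × 6.3140% + 0.1759 × 4.2196% = 8.8193%.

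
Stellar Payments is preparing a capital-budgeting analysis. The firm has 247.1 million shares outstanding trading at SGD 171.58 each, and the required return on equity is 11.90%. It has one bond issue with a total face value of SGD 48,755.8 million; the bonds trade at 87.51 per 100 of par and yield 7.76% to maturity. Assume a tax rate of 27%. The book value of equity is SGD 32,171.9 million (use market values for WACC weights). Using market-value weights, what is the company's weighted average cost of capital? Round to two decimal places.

Market value of equity E = 171.58 × 247.1m = 42397.418m. Market value of debt D = 48755.8m × 87.51/100 = 42666.20058m.
Total capital V = 42397.418 + 42666.20058 = 85063.61858.
Equity: weight = 42397.418/85063.61858 = 0.4984; cost = 11.9%.
Bonds outstanding: weight = 42666.20058/85063.61858 = 0.5016; after-tax cost = 7.76% × (1 − 27%) = 5.6648%.
WACC = 0.4984 × 11.9000% + 0.5016 × 5.6648% = 8.7725%.

8.77%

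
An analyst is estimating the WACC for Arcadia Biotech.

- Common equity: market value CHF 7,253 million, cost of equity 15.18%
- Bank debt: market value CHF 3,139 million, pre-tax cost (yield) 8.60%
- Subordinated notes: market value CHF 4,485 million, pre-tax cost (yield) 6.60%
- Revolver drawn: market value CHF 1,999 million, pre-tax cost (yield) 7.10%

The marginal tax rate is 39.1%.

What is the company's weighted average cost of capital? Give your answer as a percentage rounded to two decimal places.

9.08%

Total capital V = 7253 + 3139 + 4485 + 1999 = 16876.
Equity: weight = 7253/16876 = 0.4298; cost = 15.18%.
Bank debt: weight = 3139/16876 = 0.1860; after-tax cost = 8.6% × (1 − 39.1%) = 5.2374%.
Subordinated notes: weight = 4485/16876 = 0.2658; after-tax cost = 6.6% × (1 − 39.1%) = 4.0194%.
Revolver drawn: weight = 1999/16876 = 0.1185; after-tax cost = 7.1% × (1 − 39.1%) = 4.3239%.
WACC = 0.4298 × 15.1800% + 0.1860 × 5.2374% + 0.2658 × 4.0194% + 0.1185 × 4.3239% = 9.0786%.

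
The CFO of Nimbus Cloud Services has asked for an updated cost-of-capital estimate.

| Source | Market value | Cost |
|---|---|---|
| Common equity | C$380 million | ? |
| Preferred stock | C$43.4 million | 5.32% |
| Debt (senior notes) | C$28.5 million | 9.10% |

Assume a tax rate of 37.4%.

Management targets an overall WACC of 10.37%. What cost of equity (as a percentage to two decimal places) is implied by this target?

11.30%

Total capital V = 380 + 43.4 + 28.5 = 451.9.
Equity weight = 380/451.9 = 0.8409.
Preferred weight = 43.4/451.9 = 0.0960.
Senior notes weight = 28.5/451.9 = 0.0631.
Debt contribution = 0.0631 × 9.1% × (1 − 37.4%) = 0.3593%.
Preferred contribution = 0.0960 × 5.32% = 0.5109%.
Required equity contribution = 10.37% − 0.8702% = 9.4998%.
Re = 9.4998% / 0.8409 = 11.2973%.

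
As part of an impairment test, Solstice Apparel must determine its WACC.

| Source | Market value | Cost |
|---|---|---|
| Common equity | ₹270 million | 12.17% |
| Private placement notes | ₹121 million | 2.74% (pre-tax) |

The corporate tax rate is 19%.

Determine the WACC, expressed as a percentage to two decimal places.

9.09%

Total capital V = 270 + 121 = 391.
Equity: weight = 270/391 = 0.6905; cost = 12.17%.
Private placement notes: weight = 121/391 = 0.3095; after-tax cost = 2.74% × (1 − 19%) = 2.2194%.
WACC = 0.6905 × 12.1700% + 0.3095 × 2.2194% = 9.0907%.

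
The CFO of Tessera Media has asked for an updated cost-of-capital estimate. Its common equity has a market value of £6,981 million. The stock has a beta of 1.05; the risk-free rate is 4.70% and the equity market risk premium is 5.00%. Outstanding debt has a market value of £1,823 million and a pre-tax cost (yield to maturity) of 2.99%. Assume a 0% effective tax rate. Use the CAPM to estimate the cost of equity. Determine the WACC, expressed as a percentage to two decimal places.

Cost of equity via CAPM: Re = 4.7% + 1.05 × 5.0% = 9.9500%.
Total capital V = 6981 + 1823 = 8804.
Equity: weight = 6981/8804 = 0.7929; cost = 9.95%.
Debt: weight = 1823/8804 = 0.2071; after-tax cost = 2.99% × (1 − 0%) = 2.9900%.
WACC = 0.7929 × 9.9500% + 0.2071 × 2.9900% = 8.5088%.

8.51%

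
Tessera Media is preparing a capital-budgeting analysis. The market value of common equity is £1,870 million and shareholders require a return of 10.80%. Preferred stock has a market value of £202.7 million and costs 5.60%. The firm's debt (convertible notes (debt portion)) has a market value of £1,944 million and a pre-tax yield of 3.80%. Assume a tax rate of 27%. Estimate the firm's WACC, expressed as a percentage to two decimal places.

Total capital V = 1870 + 202.7 + 1944 = 4016.7.
Equity: weight = 1870/4016.7 = 0.4656; cost = 10.8%.
Preferred: weight = 202.7/4016.7 = 0.0505; cost = 5.6%.
Convertible notes (debt portion): weight = 1944/4016.7 = 0.4840; after-tax cost = 3.8% × (1 − 27%) = 2.7740%.
WACC = 0.4656 × 10.8000% + 0.0505 × 5.6000% + 0.4840 × 2.7740% = 6.6532%.

6.65%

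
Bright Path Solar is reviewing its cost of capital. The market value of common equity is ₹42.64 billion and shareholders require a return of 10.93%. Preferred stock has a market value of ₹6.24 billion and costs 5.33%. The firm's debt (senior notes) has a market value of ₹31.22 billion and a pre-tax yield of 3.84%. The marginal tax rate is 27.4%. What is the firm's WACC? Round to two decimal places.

Total capital V = 42.64 + 6.24 + 31.22 = 80.1.
Equity: weight = 42.64/80.1 = 0.5323; cost = 10.93%.
Preferred: weight = 6.24/80.1 = 0.0779; cost = 5.33%.
Senior notes: weight = 31.22/80.1 = 0.3898; after-tax cost = 3.84% × (1 − 27.4%) = 2.7878%.
WACC = 0.5323 × 10.9300% + 0.0779 × 5.3300% + 0.3898 × 2.7878% = 7.3202%.

7.32%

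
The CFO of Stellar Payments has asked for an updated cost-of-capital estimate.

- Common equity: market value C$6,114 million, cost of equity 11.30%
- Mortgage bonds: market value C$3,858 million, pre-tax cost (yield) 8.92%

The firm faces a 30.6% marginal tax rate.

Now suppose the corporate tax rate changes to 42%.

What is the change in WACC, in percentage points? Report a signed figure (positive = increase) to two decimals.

Current WACC:
Total capital V = 6114 + 3858 = 9972.
Equity: weight = 6114/9972 = 0.6131; cost = 11.3%.
Mortgage bonds: weight = 3858/9972 = 0.3869; after-tax cost = 8.92% × (1 − 30.6%) = 6.1905%.
WACC = 0.6131 × 11.3000% + 0.3869 × 6.1905% = 9.3232%.
After the change:
Total capital V = 6114 + 3858 = 9972.
Equity: weight = 6114/9972 = 0.6131; cost = 11.3%.
Mortgage bonds: weight = 3858/9972 = 0.3869; after-tax cost = 8.92% × (1 − 42%) = 5.1736%.
WACC = 0.6131 × 11.3000% + 0.3869 × 5.1736% = 8.9298%.
Change in WACC = 8.9298% − 9.3232% = -0.3934 pp.

-0.39 pp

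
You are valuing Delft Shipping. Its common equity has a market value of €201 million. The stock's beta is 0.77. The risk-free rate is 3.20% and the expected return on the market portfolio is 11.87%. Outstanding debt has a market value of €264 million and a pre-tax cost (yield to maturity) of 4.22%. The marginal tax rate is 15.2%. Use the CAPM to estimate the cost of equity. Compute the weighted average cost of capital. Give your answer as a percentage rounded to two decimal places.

Market risk premium = 11.87% − 3.2% = 8.67%.
Cost of equity via CAPM: Re = 3.2% + 0.77 × 8.67% = 9.8759%.
Total capital V = 201 + 264 = 465.
Equity: weight = 201/465 = 0.4323; cost = 9.8759%.
Debt: weight = 264/465 = 0.5677; after-tax cost = 4.22% × (1 − 15.2%) = 3.5786%.
WACC = 0.4323 × 9.8759% + 0.5677 × 3.5786% = 6.3006%.

6.30%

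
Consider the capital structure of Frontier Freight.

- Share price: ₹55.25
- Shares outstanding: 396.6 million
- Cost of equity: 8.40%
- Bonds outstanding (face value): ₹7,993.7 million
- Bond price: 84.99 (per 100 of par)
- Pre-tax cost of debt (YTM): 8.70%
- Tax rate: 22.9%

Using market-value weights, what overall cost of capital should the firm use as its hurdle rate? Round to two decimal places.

8.00%

Market value of equity E = 55.25 × 396.6m = 21912.15m. Market value of debt D = 7993.7m × 84.99/100 = 6793.84563m.
Total capital V = 21912.15 + 6793.84563 = 28705.99563.
Equity: weight = 21912.15/28705.99563 = 0.7633; cost = 8.4%.
Bonds outstanding: weight = 6793.84563/28705.99563 = 0.2367; after-tax cost = 8.7% × (1 − 22.9%) = 6.7077%.
WACC = 0.7633 × 8.4000% + 0.2367 × 6.7077% = 7.9995%.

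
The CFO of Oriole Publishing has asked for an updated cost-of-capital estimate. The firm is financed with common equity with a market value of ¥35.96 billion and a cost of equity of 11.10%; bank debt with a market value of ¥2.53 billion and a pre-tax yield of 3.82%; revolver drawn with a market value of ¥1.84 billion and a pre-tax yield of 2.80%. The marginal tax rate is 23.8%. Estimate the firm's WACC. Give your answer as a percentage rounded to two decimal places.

Total capital V = 35.96 + 2.53 + 1.84 = 40.33.
Equity: weight = 35.96/40.33 = 0.8916; cost = 11.1%.
Bank debt: weight = 2.53/40.33 = 0.0627; after-tax cost = 3.82% × (1 − 23.8%) = 2.9108%.
Revolver drawn: weight = 1.84/40.33 = 0.0456; after-tax cost = 2.8% × (1 − 23.8%) = 2.1336%.
WACC = 0.8916 × 11.1000% + 0.0627 × 2.9108% + 0.0456 × 2.1336% = 10.1772%.

10.18%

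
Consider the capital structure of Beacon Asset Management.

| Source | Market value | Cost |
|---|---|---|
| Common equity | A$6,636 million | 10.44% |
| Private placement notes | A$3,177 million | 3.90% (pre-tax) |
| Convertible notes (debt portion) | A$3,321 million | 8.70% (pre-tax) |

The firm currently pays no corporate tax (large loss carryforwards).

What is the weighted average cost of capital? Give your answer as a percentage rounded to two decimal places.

Total capital V = 6636 + 3177 + 3321 = 13134.
Equity: weight = 6636/13134 = 0.5053; cost = 10.44%.
Private placement notes: weight = 3177/13134 = 0.2419; after-tax cost = 3.9% × (1 − 0%) = 3.9000%.
Convertible notes (debt portion): weight = 3321/13134 = 0.2529; after-tax cost = 8.7% × (1 − 0%) = 8.7000%.
WACC = 0.5053 × 10.4400% + 0.2419 × 3.9000% + 0.2529 × 8.7000% = 8.4181%.

8.42%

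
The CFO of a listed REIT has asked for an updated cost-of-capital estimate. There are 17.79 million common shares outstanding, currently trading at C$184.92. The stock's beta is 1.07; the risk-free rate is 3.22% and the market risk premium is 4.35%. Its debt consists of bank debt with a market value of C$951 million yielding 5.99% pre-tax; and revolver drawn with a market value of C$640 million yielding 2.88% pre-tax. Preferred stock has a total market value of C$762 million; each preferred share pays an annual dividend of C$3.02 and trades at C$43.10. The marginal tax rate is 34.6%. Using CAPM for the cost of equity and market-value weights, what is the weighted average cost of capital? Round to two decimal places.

Cost of equity via CAPM: Re = 3.22% + 1.07 × 4.35% = 7.8745%.
Cost of preferred: Rp = 3.02 / 43.1 = 7.0070%.
Market value of equity E = 184.92 × 17.79m = 3289.7268m.
Total capital V = 3289.7268 + 762 + 951 + 640 = 5642.7268.
Equity: weight = 3289.7268/5642.7268 = 0.5830; cost = 7.8745%.
Preferred: weight = 762/5642.7268 = 0.1350; cost = 7.007%.
Bank debt: weight = 951/5642.7268 = 0.1685; after-tax cost = 5.99% × (1 − 34.6%) = 3.9175%.
Revolver drawn: weight = 640/5642.7268 = 0.1134; after-tax cost = 2.88% × (1 − 34.6%) = 1.8835%.
WACC = 0.5830 × 7.8745% + 0.1350 × 7.0070% + 0.1685 × 3.9175% + 0.1134 × 1.8835% = 6.4110%.

6.41%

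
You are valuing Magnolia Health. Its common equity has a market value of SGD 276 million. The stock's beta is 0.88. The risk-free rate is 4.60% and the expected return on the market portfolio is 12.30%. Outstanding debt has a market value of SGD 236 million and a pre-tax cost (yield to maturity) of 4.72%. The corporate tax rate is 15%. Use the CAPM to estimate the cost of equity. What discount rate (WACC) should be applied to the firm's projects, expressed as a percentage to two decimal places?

7.98%

Market risk premium = 12.3% − 4.6% = 7.7%.
Cost of equity via CAPM: Re = 4.6% + 0.88 × 7.7% = 11.3760%.
Total capital V = 276 + 236 = 512.
Equity: weight = 276/512 = 0.5391; cost = 11.376%.
Debt: weight = 236/512 = 0.4609; after-tax cost = 4.72% × (1 − 15%) = 4.0120%.
WACC = 0.5391 × 11.3760% + 0.4609 × 4.0120% = 7.9817%.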